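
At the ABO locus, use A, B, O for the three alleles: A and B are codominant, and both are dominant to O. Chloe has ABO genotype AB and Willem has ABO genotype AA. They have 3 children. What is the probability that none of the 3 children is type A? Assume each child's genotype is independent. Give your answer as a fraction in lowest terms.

ABO cross AB × AA → 1/2 A, 1/2 AB.
So P(type A) = 1/2 per child.
P(not type A) = 1/2 for one child; (1/2)^3 = 1/8.

1/8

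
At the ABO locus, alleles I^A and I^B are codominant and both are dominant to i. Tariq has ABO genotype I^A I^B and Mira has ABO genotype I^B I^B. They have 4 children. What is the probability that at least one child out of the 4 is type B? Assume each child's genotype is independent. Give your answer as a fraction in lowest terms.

15/16

ABO cross I^A I^B × I^B I^B → 1/2 B, 1/2 AB.
So P(type B) = 1/2 per child.
P(none) = (1/2)^4 = 1/16; P(at least one) = 1 − 1/16 = 15/16.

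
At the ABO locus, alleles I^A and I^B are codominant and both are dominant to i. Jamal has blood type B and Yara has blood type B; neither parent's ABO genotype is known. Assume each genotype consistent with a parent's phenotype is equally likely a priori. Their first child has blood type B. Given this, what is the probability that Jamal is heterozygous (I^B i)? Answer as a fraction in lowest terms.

Possible genotypes: Jamal ∈ {I^B I^B, I^B i}; Yara ∈ {I^B I^B, I^B i}.
Weight each parental genotype pair by prior × P(type-B child):
  I^B I^B × I^B I^B: posterior weight 4/15.
  I^B I^B × I^B i: posterior weight 4/15.
  I^B i × I^B I^B: posterior weight 4/15.
  I^B i × I^B i: posterior weight 1/5.
Sum the posterior weight over pairs where Jamal is I^B i: 7/15.

7/15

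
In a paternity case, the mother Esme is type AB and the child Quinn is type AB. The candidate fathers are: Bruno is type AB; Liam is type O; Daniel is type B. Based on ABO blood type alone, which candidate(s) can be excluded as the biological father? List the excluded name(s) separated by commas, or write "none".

A candidate is excluded only if no genotype consistent with his phenotype could produce a type AB child with a type AB mother.
Liam (type O): no genotype consistent with that phenotype can produce a type-AB child with a type-AB mother.

Liam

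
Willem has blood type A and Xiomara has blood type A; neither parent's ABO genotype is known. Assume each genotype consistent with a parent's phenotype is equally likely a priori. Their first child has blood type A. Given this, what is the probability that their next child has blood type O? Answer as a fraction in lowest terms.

Possible genotypes: Willem ∈ {AA, AO}; Xiomara ∈ {AA, AO}.
Weight each parental genotype pair by prior × P(type-A child):
  AA × AA: posterior weight 4/15; P(next child type O) = 0.
  AA × AO: posterior weight 4/15; P(next child type O) = 0.
  AO × AA: posterior weight 4/15; P(next child type O) = 0.
  AO × AO: posterior weight 1/5; P(next child type O) = 1/4.
Weighted sum = 1/20.

1/20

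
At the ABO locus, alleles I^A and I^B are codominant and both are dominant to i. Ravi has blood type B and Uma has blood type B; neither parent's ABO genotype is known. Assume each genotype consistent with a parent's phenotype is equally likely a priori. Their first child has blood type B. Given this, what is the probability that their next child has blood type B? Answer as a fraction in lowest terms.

Possible genotypes: Ravi ∈ {I^B I^B, I^B i}; Uma ∈ {I^B I^B, I^B i}.
Weight each parental genotype pair by prior × P(type-B child):
  I^B I^B × I^B I^B: posterior weight 4/15; P(next child type B) = 1.
  I^B I^B × I^B i: posterior weight 4/15; P(next child type B) = 1.
  I^B i × I^B I^B: posterior weight 4/15; P(next child type B) = 1.
  I^B i × I^B i: posterior weight 1/5; P(next child type B) = 3/4.
Weighted sum = 19/20.

19/20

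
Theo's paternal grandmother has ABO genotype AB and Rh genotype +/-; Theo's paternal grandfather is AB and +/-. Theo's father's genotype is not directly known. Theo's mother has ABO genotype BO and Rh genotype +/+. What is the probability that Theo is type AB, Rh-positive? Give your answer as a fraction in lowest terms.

1/4

Theo's father's ABO genotype from AB × AB: 1/4 AA, 1/2 AB, 1/4 BB.
Crossing each possibility with the mother BO and summing P(type AB): 1/4·1/2 + 1/2·1/4 + 1/4·0 = 1/4.
Similarly for Rh via the father's Rh distribution: P(Rh+) = 1.
Independent loci: 1/4 × 1 = 1/4.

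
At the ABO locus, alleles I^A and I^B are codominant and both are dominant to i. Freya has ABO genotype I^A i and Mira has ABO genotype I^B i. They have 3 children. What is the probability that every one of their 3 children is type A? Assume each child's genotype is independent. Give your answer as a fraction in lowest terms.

ABO cross I^A i × I^B i → 1/4 O, 1/4 A, 1/4 B, 1/4 AB.
So P(type A) = 1/4 per child.
All 3 independent: (1/4)^3 = 1/64.

1/64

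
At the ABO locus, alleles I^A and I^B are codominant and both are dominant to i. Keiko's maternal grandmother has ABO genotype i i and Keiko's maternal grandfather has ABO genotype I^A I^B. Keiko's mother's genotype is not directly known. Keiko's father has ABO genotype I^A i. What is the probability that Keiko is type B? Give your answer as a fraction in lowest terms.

1/8

Keiko's mother's ABO genotype from i i × I^A I^B: 1/2 I^A i, 1/2 I^B i.
Crossing each possibility with the father I^A i and summing P(type B): 1/2·0 + 1/2·1/4 = 1/8.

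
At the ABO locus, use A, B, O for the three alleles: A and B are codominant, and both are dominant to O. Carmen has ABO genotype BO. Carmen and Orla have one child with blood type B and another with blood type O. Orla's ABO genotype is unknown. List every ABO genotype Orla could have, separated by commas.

AO, BO, OO

For each candidate genotype of Orla, check whether crossing it with BO can produce every observed child phenotype.
  AA → possible child types {A, AB} ✗
  AB → possible child types {A, B, AB} ✗
  AO → possible child types {O, A, B, AB} ✓
  BB → possible child types {B} ✗
  BO → possible child types {O, B} ✓
  OO → possible child types {O, B} ✓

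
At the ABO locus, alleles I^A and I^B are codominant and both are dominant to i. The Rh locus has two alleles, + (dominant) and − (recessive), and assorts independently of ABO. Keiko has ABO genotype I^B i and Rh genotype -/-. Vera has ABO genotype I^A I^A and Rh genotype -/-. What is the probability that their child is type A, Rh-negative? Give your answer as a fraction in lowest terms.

1/2

ABO cross I^B i × I^A I^A → offspring phenotypes: 1/2 A, 1/2 AB.
Rh cross -/- × -/- → 1 Rh-.
Independent loci: P(type A, Rh-negative) = 1/2 × 1 = 1/2.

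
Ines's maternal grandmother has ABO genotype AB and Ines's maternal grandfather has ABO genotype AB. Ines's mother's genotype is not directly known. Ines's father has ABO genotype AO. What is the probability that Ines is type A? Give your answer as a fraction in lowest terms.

Ines's mother's ABO genotype from AB × AB: 1/4 AA, 1/2 AB, 1/4 BB.
Crossing each possibility with the father AO and summing P(type A): 1/4·1 + 1/2·1/2 + 1/4·0 = 1/2.

1/2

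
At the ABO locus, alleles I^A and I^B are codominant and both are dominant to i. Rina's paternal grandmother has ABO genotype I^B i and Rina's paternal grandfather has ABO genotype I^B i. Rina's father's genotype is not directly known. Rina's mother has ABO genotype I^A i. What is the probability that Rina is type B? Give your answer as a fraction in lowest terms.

Rina's father's ABO genotype from I^B i × I^B i: 1/4 I^B I^B, 1/2 I^B i, 1/4 i i.
Crossing each possibility with the mother I^A i and summing P(type B): 1/4·1/2 + 1/2·1/4 + 1/4·0 = 1/4.

1/4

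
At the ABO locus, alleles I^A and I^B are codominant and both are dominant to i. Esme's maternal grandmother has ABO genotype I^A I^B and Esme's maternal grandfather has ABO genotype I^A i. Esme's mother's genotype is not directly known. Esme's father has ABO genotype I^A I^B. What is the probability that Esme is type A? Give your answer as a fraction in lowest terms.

Esme's mother's ABO genotype from I^A I^B × I^A i: 1/4 I^A I^A, 1/4 I^A I^B, 1/4 I^A i, 1/4 I^B i.
Crossing each possibility with the father I^A I^B and summing P(type A): 1/4·1/2 + 1/4·1/4 + 1/4·1/2 + 1/4·1/4 = 3/8.

3/8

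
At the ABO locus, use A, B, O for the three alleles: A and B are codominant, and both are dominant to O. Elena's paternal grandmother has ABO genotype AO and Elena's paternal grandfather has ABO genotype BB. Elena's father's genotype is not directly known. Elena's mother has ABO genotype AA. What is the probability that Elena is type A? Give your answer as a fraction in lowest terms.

1/2

Elena's father's ABO genotype from AO × BB: 1/2 AB, 1/2 BO.
Crossing each possibility with the mother AA and summing P(type A): 1/2·1/2 + 1/2·1/2 = 1/2.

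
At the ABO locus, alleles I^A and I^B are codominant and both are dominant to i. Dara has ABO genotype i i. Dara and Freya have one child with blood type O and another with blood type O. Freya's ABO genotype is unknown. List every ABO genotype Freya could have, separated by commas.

I^A i, I^B i, i i

For each candidate genotype of Freya, check whether crossing it with i i can produce every observed child phenotype.
  I^A I^A → possible child types {A} ✗
  I^A I^B → possible child types {A, B} ✗
  I^A i → possible child types {O, A} ✓
  I^B I^B → possible child types {B} ✗
  I^B i → possible child types {O, B} ✓
  i i → possible child types {O} ✓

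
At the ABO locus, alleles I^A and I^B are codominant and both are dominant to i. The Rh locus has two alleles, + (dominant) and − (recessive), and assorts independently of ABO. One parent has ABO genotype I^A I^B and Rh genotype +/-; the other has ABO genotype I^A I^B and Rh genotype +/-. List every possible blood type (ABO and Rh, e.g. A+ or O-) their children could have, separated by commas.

A+, A-, B+, B-, AB+, AB-

Gametes from I^A I^B × I^A I^B give offspring ABO genotypes I^A I^A, I^A I^B, I^B I^B, i.e. phenotypes A, B, AB.
Rh cross +/- × +/- → phenotypes Rh+, Rh-.
Combining independently: A+, A-, B+, B-, AB+, AB-.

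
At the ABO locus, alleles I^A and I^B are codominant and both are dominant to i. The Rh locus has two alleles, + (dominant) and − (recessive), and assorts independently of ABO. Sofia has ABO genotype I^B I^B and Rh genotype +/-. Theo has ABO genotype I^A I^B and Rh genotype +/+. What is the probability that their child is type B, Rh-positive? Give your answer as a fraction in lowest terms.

1/2

ABO cross I^B I^B × I^A I^B → offspring phenotypes: 1/2 B, 1/2 AB.
Rh cross +/- × +/+ → 1 Rh+.
Independent loci: P(type B, Rh-positive) = 1/2 × 1 = 1/2.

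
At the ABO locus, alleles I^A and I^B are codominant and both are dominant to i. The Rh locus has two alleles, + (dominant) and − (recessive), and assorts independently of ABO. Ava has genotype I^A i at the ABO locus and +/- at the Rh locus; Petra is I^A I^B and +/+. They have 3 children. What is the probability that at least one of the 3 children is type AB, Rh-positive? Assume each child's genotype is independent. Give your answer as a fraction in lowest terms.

37/64

ABO cross I^A i × I^A I^B → 1/2 A, 1/4 B, 1/4 AB.
Rh cross +/- × +/+ → 1 Rh+; so P(type AB, Rh-positive) = 1/4 × 1 = 1/4 per child.
P(none) = (3/4)^3 = 27/64; P(at least one) = 1 − 27/64 = 37/64.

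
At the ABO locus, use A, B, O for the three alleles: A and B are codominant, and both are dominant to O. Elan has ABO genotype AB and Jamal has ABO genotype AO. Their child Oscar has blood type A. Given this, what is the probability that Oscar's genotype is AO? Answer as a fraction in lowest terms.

1/2

Cross AB × AO → 1/4 AA, 1/4 AB, 1/4 AO, 1/4 BO.
Type-A genotypes among offspring: AA (1/4), AO (1/4); total 1/2.
P(AO | type A) = (1/4) / (1/2) = 1/2.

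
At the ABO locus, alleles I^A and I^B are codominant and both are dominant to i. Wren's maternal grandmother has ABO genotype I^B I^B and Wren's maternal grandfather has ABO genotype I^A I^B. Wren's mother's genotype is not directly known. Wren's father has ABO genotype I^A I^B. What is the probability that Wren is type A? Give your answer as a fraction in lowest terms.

1/8

Wren's mother's ABO genotype from I^B I^B × I^A I^B: 1/2 I^A I^B, 1/2 I^B I^B.
Crossing each possibility with the father I^A I^B and summing P(type A): 1/2·1/4 + 1/2·0 = 1/8.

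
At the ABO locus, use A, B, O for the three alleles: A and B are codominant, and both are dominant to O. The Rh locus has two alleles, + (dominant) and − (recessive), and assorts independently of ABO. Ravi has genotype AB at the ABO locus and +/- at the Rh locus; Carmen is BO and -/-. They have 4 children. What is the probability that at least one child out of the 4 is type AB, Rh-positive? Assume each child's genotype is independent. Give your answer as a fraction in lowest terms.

1695/4096

ABO cross AB × BO → 1/4 A, 1/2 B, 1/4 AB.
Rh cross +/- × -/- → 1/2 Rh+, 1/2 Rh-; so P(type AB, Rh-positive) = 1/4 × 1/2 = 1/8 per child.
P(none) = (7/8)^4 = 2401/4096; P(at least one) = 1 − 2401/4096 = 1695/4096.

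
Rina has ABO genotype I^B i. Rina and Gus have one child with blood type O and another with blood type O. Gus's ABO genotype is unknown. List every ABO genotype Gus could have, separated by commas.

For each candidate genotype of Gus, check whether crossing it with I^B i can produce every observed child phenotype.
  I^A I^A → possible child types {A, AB} ✗
  I^A I^B → possible child types {A, B, AB} ✗
  I^A i → possible child types {O, A, B, AB} ✓
  I^B I^B → possible child types {B} ✗
  I^B i → possible child types {O, B} ✓
  i i → possible child types {O, B} ✓

I^A i, I^B i, i i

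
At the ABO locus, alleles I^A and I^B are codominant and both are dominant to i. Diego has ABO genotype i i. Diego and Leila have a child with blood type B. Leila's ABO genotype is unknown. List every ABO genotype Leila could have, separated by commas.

For each candidate genotype of Leila, check whether crossing it with i i can produce every observed child phenotype.
  I^A I^A → possible child types {A} ✗
  I^A I^B → possible child types {A, B} ✓
  I^A i → possible child types {O, A} ✗
  I^B I^B → possible child types {B} ✓
  I^B i → possible child types {O, B} ✓
  i i → possible child types {O} ✗

I^A I^B, I^B I^B, I^B i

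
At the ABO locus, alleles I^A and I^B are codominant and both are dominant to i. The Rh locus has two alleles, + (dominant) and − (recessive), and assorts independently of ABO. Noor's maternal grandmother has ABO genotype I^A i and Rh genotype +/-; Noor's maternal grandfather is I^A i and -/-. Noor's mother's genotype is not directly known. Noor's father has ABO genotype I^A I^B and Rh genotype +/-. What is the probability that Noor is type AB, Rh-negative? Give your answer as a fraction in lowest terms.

Noor's mother's ABO genotype from I^A i × I^A i: 1/4 I^A I^A, 1/2 I^A i, 1/4 i i.
Crossing each possibility with the father I^A I^B and summing P(type AB): 1/4·1/2 + 1/2·1/4 + 1/4·0 = 1/4.
Similarly for Rh via the mother's Rh distribution: P(Rh-) = 3/8.
Independent loci: 1/4 × 3/8 = 3/32.

3/32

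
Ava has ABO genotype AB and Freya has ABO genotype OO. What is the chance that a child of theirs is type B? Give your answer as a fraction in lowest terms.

1/2

ABO cross AB × OO → offspring phenotypes: 1/2 A, 1/2 B.
So P(type B) = 1/2.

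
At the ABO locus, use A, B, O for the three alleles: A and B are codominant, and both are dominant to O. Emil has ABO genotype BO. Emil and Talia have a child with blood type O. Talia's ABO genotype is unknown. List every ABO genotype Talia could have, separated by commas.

AO, BO, OO

For each candidate genotype of Talia, check whether crossing it with BO can produce every observed child phenotype.
  AA → possible child types {A, AB} ✗
  AB → possible child types {A, B, AB} ✗
  AO → possible child types {O, A, B, AB} ✓
  BB → possible child types {B} ✗
  BO → possible child types {O, B} ✓
  OO → possible child types {O, B} ✓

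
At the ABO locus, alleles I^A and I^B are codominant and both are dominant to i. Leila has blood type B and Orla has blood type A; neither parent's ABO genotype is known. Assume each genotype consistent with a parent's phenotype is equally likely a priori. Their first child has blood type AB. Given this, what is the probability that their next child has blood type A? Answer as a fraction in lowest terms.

Possible genotypes: Leila ∈ {I^B I^B, I^B i}; Orla ∈ {I^A I^A, I^A i}.
Weight each parental genotype pair by prior × P(type-AB child):
  I^B I^B × I^A I^A: posterior weight 4/9; P(next child type A) = 0.
  I^B I^B × I^A i: posterior weight 2/9; P(next child type A) = 0.
  I^B i × I^A I^A: posterior weight 2/9; P(next child type A) = 1/2.
  I^B i × I^A i: posterior weight 1/9; P(next child type A) = 1/4.
Weighted sum = 5/36.

5/36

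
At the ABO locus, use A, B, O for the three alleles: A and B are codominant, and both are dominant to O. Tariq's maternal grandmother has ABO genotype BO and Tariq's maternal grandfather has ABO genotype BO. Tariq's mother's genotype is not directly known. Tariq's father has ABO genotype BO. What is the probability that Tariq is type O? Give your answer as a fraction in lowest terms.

Tariq's mother's ABO genotype from BO × BO: 1/4 BB, 1/2 BO, 1/4 OO.
Crossing each possibility with the father BO and summing P(type O): 1/4·0 + 1/2·1/4 + 1/4·1/2 = 1/4.

1/4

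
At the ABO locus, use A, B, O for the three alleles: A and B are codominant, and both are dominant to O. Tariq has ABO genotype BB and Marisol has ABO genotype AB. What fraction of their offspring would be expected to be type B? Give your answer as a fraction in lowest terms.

ABO cross BB × AB → offspring phenotypes: 1/2 B, 1/2 AB.
So P(type B) = 1/2.

1/2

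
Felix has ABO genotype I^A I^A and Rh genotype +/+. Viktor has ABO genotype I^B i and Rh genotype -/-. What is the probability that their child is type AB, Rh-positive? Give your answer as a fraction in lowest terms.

ABO cross I^A I^A × I^B i → offspring phenotypes: 1/2 A, 1/2 AB.
Rh cross +/+ × -/- → 1 Rh+.
Independent loci: P(type AB, Rh-positive) = 1/2 × 1 = 1/2.

1/2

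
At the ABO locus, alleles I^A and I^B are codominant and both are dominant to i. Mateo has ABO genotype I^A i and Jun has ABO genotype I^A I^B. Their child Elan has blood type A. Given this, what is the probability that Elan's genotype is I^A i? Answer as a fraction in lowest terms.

1/2

Cross I^A i × I^A I^B → 1/4 I^A I^A, 1/4 I^A I^B, 1/4 I^A i, 1/4 I^B i.
Type-A genotypes among offspring: I^A I^A (1/4), I^A i (1/4); total 1/2.
P(I^A i | type A) = (1/4) / (1/2) = 1/2.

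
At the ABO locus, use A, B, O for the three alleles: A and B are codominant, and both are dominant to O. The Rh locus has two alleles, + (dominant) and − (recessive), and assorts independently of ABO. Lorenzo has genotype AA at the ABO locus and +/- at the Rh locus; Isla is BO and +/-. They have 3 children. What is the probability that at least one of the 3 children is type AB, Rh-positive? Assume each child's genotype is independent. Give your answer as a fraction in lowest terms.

ABO cross AA × BO → 1/2 A, 1/2 AB.
Rh cross +/- × +/- → 3/4 Rh+, 1/4 Rh-; so P(type AB, Rh-positive) = 1/2 × 3/4 = 3/8 per child.
P(none) = (5/8)^3 = 125/512; P(at least one) = 1 − 125/512 = 387/512.

387/512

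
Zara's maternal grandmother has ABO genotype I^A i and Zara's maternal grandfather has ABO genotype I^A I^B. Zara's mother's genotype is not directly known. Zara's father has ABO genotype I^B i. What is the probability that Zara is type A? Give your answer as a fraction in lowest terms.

Zara's mother's ABO genotype from I^A i × I^A I^B: 1/4 I^A I^A, 1/4 I^A I^B, 1/4 I^A i, 1/4 I^B i.
Crossing each possibility with the father I^B i and summing P(type A): 1/4·1/2 + 1/4·1/4 + 1/4·1/4 + 1/4·0 = 1/4.

1/4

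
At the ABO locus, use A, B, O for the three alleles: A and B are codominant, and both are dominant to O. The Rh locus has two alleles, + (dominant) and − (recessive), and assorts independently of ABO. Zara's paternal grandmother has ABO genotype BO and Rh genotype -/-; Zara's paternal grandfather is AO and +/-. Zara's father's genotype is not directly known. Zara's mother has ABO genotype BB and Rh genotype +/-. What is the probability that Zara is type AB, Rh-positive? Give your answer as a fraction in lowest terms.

Zara's father's ABO genotype from BO × AO: 1/4 AB, 1/4 AO, 1/4 BO, 1/4 OO.
Crossing each possibility with the mother BB and summing P(type AB): 1/4·1/2 + 1/4·1/2 + 1/4·0 + 1/4·0 = 1/4.
Similarly for Rh via the father's Rh distribution: P(Rh+) = 5/8.
Independent loci: 1/4 × 5/8 = 5/32.

5/32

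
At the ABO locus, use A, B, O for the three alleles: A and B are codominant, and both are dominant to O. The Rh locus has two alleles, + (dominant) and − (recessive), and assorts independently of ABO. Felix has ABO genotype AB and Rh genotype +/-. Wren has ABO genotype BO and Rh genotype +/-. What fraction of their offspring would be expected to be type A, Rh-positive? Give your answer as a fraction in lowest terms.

ABO cross AB × BO → offspring phenotypes: 1/4 A, 1/2 B, 1/4 AB.
Rh cross +/- × +/- → 3/4 Rh+, 1/4 Rh-.
Independent loci: P(type A, Rh-positive) = 1/4 × 3/4 = 3/16.

3/16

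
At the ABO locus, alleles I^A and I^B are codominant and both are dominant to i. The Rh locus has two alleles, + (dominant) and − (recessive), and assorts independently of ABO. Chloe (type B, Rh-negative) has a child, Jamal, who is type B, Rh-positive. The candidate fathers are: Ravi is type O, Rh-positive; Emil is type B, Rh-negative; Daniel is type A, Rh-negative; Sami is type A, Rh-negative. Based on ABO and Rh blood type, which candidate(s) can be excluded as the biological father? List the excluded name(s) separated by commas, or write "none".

Emil, Daniel, Sami

A candidate is excluded only if no genotype consistent with his phenotype could produce a type B, Rh-positive child with a type B, Rh-negative mother.
Emil (type B, Rh-): no genotype consistent with that phenotype can produce a type-B Rh+ child with a type-B mother.
Daniel (type A, Rh-): no genotype consistent with that phenotype can produce a type-B Rh+ child with a type-B mother.
Sami (type A, Rh-): no genotype consistent with that phenotype can produce a type-B Rh+ child with a type-B mother.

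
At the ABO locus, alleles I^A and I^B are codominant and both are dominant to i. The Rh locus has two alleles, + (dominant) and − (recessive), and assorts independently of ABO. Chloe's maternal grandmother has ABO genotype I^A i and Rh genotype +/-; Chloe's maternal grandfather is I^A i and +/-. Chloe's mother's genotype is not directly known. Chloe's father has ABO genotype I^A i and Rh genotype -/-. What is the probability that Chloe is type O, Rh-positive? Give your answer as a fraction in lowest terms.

1/8

Chloe's mother's ABO genotype from I^A i × I^A i: 1/4 I^A I^A, 1/2 I^A i, 1/4 i i.
Crossing each possibility with the father I^A i and summing P(type O): 1/4·0 + 1/2·1/4 + 1/4·1/2 = 1/4.
Similarly for Rh via the mother's Rh distribution: P(Rh+) = 1/2.
Independent loci: 1/4 × 1/2 = 1/8.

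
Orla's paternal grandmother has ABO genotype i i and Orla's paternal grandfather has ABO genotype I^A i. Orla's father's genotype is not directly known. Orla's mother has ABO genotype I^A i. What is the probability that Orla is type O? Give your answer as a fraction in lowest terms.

3/8

Orla's father's ABO genotype from i i × I^A i: 1/2 I^A i, 1/2 i i.
Crossing each possibility with the mother I^A i and summing P(type O): 1/2·1/4 + 1/2·1/2 = 3/8.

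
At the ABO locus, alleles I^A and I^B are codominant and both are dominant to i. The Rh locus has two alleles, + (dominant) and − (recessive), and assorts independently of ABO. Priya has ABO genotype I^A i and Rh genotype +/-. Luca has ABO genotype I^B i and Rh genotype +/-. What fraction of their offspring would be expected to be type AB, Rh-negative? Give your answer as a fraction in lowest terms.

ABO cross I^A i × I^B i → offspring phenotypes: 1/4 O, 1/4 A, 1/4 B, 1/4 AB.
Rh cross +/- × +/- → 3/4 Rh+, 1/4 Rh-.
Independent loci: P(type AB, Rh-negative) = 1/4 × 1/4 = 1/16.

1/16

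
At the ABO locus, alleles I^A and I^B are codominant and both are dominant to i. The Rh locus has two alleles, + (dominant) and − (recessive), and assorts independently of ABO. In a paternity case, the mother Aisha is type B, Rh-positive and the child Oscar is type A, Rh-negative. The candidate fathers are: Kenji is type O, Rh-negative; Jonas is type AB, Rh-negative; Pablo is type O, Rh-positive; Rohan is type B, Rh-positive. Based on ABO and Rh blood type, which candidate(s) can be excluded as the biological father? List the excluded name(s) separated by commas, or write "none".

Kenji, Pablo, Rohan

A candidate is excluded only if no genotype consistent with his phenotype could produce a type A, Rh-negative child with a type B, Rh-positive mother.
Kenji (type O, Rh-): no genotype consistent with that phenotype can produce a type-A Rh- child with a type-B mother.
Pablo (type O, Rh+): no genotype consistent with that phenotype can produce a type-A Rh- child with a type-B mother.
Rohan (type B, Rh+): no genotype consistent with that phenotype can produce a type-A Rh- child with a type-B mother.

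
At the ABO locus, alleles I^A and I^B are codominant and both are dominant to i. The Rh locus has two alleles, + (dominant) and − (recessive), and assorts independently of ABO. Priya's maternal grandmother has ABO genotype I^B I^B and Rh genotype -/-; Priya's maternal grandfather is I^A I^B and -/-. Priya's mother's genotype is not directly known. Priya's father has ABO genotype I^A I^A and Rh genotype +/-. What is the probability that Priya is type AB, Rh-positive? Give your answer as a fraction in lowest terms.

3/8

Priya's mother's ABO genotype from I^B I^B × I^A I^B: 1/2 I^A I^B, 1/2 I^B I^B.
Crossing each possibility with the father I^A I^A and summing P(type AB): 1/2·1/2 + 1/2·1 = 3/4.
Similarly for Rh via the mother's Rh distribution: P(Rh+) = 1/2.
Independent loci: 3/4 × 1/2 = 3/8.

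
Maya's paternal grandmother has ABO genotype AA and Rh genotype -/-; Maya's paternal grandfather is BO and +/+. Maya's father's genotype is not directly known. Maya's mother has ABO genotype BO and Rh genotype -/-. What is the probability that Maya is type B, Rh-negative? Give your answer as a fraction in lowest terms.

3/16

Maya's father's ABO genotype from AA × BO: 1/2 AB, 1/2 AO.
Crossing each possibility with the mother BO and summing P(type B): 1/2·1/2 + 1/2·1/4 = 3/8.
Similarly for Rh via the father's Rh distribution: P(Rh-) = 1/2.
Independent loci: 3/8 × 1/2 = 3/16.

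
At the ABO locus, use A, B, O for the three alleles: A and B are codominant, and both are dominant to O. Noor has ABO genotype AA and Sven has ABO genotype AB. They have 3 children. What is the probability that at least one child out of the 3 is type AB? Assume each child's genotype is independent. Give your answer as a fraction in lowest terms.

ABO cross AA × AB → 1/2 A, 1/2 AB.
So P(type AB) = 1/2 per child.
P(none) = (1/2)^3 = 1/8; P(at least one) = 1 − 1/8 = 7/8.

7/8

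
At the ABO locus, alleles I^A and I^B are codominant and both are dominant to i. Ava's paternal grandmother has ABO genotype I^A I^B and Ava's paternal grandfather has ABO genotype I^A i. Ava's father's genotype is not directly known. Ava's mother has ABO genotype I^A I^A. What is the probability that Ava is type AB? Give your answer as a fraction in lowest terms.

1/4

Ava's father's ABO genotype from I^A I^B × I^A i: 1/4 I^A I^A, 1/4 I^A I^B, 1/4 I^A i, 1/4 I^B i.
Crossing each possibility with the mother I^A I^A and summing P(type AB): 1/4·0 + 1/4·1/2 + 1/4·0 + 1/4·1/2 = 1/4.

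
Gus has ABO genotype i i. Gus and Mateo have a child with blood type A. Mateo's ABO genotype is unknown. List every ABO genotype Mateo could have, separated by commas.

I^A I^A, I^A I^B, I^A i

For each candidate genotype of Mateo, check whether crossing it with i i can produce every observed child phenotype.
  I^A I^A → possible child types {A} ✓
  I^A I^B → possible child types {A, B} ✓
  I^A i → possible child types {O, A} ✓
  I^B I^B → possible child types {B} ✗
  I^B i → possible child types {O, B} ✗
  i i → possible child types {O} ✗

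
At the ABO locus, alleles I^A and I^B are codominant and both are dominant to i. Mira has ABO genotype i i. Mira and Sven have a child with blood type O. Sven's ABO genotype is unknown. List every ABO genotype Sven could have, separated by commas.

I^A i, I^B i, i i

For each candidate genotype of Sven, check whether crossing it with i i can produce every observed child phenotype.
  I^A I^A → possible child types {A} ✗
  I^A I^B → possible child types {A, B} ✗
  I^A i → possible child types {O, A} ✓
  I^B I^B → possible child types {B} ✗
  I^B i → possible child types {O, B} ✓
  i i → possible child types {O} ✓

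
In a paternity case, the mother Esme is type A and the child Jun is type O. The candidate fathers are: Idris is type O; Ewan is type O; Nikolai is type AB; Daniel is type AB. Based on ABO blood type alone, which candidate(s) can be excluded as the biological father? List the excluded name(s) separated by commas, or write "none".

Nikolai, Daniel

A candidate is excluded only if no genotype consistent with his phenotype could produce a type O child with a type A mother.
Nikolai (type AB): no genotype consistent with that phenotype can produce a type-O child with a type-A mother.
Daniel (type AB): no genotype consistent with that phenotype can produce a type-O child with a type-A mother.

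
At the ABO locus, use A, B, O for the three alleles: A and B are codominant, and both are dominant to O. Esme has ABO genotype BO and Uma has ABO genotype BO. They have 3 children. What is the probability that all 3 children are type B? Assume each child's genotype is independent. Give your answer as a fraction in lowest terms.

27/64

ABO cross BO × BO → 1/4 O, 3/4 B.
So P(type B) = 3/4 per child.
All 3 independent: (3/4)^3 = 27/64.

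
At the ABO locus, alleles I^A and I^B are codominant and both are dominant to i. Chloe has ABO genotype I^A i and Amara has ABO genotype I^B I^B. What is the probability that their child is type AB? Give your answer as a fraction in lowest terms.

ABO cross I^A i × I^B I^B → offspring phenotypes: 1/2 B, 1/2 AB.
So P(type AB) = 1/2.

1/2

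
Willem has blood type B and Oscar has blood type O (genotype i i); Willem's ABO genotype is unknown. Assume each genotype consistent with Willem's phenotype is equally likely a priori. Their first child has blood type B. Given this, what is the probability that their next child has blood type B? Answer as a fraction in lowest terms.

Possible genotypes: Willem ∈ {I^B I^B, I^B i}; Oscar ∈ {i i}.
Weight each parental genotype pair by prior × P(type-B child):
  I^B I^B × i i: posterior weight 2/3; P(next child type B) = 1.
  I^B i × i i: posterior weight 1/3; P(next child type B) = 1/2.
Weighted sum = 5/6.

5/6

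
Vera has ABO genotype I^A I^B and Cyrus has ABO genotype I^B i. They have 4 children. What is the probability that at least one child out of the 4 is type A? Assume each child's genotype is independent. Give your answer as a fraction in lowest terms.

175/256

ABO cross I^A I^B × I^B i → 1/4 A, 1/2 B, 1/4 AB.
So P(type A) = 1/4 per child.
P(none) = (3/4)^4 = 81/256; P(at least one) = 1 − 81/256 = 175/256.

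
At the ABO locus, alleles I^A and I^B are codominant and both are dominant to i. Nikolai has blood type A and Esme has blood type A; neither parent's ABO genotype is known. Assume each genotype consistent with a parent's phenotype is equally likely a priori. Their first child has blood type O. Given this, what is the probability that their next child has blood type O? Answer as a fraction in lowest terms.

Possible genotypes: Nikolai ∈ {I^A I^A, I^A i}; Esme ∈ {I^A I^A, I^A i}.
Weight each parental genotype pair by prior × P(type-O child):
  I^A i × I^A i: posterior weight 1; P(next child type O) = 1/4.
Weighted sum = 1/4.

1/4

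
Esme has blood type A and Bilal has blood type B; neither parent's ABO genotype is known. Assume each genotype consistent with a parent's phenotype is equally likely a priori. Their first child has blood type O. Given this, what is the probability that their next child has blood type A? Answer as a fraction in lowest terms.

1/4

Possible genotypes: Esme ∈ {I^A I^A, I^A i}; Bilal ∈ {I^B I^B, I^B i}.
Weight each parental genotype pair by prior × P(type-O child):
  I^A i × I^B i: posterior weight 1; P(next child type A) = 1/4.
Weighted sum = 1/4.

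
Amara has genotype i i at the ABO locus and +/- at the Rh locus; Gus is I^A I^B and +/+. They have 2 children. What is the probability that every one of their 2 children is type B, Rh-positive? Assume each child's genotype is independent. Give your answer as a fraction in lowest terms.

1/4

ABO cross i i × I^A I^B → 1/2 A, 1/2 B.
Rh cross +/- × +/+ → 1 Rh+; so P(type B, Rh-positive) = 1/2 × 1 = 1/2 per child.
All 2 independent: (1/2)^2 = 1/4.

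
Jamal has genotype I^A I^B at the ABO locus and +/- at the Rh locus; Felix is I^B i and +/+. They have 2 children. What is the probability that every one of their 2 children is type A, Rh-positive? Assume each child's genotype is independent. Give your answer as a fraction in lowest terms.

ABO cross I^A I^B × I^B i → 1/4 A, 1/2 B, 1/4 AB.
Rh cross +/- × +/+ → 1 Rh+; so P(type A, Rh-positive) = 1/4 × 1 = 1/4 per child.
All 2 independent: (1/4)^2 = 1/16.

1/16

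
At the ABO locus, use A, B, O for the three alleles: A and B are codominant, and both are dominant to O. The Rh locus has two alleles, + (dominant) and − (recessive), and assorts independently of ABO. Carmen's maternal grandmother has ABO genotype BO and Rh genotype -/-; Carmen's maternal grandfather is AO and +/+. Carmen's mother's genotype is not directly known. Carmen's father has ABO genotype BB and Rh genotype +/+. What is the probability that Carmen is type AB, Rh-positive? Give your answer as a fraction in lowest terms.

1/4

Carmen's mother's ABO genotype from BO × AO: 1/4 AB, 1/4 AO, 1/4 BO, 1/4 OO.
Crossing each possibility with the father BB and summing P(type AB): 1/4·1/2 + 1/4·1/2 + 1/4·0 + 1/4·0 = 1/4.
Similarly for Rh via the mother's Rh distribution: P(Rh+) = 1.
Independent loci: 1/4 × 1 = 1/4.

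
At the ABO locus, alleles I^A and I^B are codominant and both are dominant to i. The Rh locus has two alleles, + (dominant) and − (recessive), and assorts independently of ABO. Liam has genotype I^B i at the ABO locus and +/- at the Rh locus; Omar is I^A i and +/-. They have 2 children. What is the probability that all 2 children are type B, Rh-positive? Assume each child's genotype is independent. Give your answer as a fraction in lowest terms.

9/256

ABO cross I^B i × I^A i → 1/4 O, 1/4 A, 1/4 B, 1/4 AB.
Rh cross +/- × +/- → 3/4 Rh+, 1/4 Rh-; so P(type B, Rh-positive) = 1/4 × 3/4 = 3/16 per child.
All 2 independent: (3/16)^2 = 9/256.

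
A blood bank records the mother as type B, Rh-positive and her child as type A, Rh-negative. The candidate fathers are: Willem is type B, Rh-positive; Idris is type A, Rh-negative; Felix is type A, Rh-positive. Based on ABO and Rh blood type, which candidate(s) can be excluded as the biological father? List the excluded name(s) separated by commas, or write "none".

A candidate is excluded only if no genotype consistent with his phenotype could produce a type A, Rh-negative child with a type B, Rh-positive mother.
Willem (type B, Rh+): no genotype consistent with that phenotype can produce a type-A Rh- child with a type-B mother.

Willem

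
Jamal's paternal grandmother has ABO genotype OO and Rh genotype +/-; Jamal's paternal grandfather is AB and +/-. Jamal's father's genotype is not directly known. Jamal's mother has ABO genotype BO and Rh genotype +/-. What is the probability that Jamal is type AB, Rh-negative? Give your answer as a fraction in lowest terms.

1/32

Jamal's father's ABO genotype from OO × AB: 1/2 AO, 1/2 BO.
Crossing each possibility with the mother BO and summing P(type AB): 1/2·1/4 + 1/2·0 = 1/8.
Similarly for Rh via the father's Rh distribution: P(Rh-) = 1/4.
Independent loci: 1/8 × 1/4 = 1/32.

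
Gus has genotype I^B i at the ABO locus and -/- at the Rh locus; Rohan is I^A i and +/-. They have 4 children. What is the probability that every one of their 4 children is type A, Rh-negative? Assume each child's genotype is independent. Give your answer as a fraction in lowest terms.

1/4096

ABO cross I^B i × I^A i → 1/4 O, 1/4 A, 1/4 B, 1/4 AB.
Rh cross -/- × +/- → 1/2 Rh+, 1/2 Rh-; so P(type A, Rh-negative) = 1/4 × 1/2 = 1/8 per child.
All 4 independent: (1/8)^4 = 1/4096.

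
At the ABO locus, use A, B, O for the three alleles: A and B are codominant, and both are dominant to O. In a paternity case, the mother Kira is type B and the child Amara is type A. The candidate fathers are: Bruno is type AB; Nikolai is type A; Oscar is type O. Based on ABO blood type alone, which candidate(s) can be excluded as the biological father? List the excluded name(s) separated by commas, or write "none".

A candidate is excluded only if no genotype consistent with his phenotype could produce a type A child with a type B mother.
Oscar (type O): no genotype consistent with that phenotype can produce a type-A child with a type-B mother.

Oscar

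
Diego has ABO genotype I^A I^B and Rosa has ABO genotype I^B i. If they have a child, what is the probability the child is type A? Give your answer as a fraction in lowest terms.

1/4

ABO cross I^A I^B × I^B i → offspring phenotypes: 1/4 A, 1/2 B, 1/4 AB.
So P(type A) = 1/4.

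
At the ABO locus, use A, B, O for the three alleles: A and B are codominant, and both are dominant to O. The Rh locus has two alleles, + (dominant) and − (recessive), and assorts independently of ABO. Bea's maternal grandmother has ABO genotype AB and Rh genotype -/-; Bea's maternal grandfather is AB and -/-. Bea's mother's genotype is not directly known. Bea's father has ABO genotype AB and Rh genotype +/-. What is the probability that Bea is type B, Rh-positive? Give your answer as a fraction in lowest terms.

1/8

Bea's mother's ABO genotype from AB × AB: 1/4 AA, 1/2 AB, 1/4 BB.
Crossing each possibility with the father AB and summing P(type B): 1/4·0 + 1/2·1/4 + 1/4·1/2 = 1/4.
Similarly for Rh via the mother's Rh distribution: P(Rh+) = 1/2.
Independent loci: 1/4 × 1/2 = 1/8.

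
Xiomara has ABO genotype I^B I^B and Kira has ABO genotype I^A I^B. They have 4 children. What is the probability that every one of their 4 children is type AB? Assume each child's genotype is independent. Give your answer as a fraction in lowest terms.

1/16

ABO cross I^B I^B × I^A I^B → 1/2 B, 1/2 AB.
So P(type AB) = 1/2 per child.
All 4 independent: (1/2)^4 = 1/16.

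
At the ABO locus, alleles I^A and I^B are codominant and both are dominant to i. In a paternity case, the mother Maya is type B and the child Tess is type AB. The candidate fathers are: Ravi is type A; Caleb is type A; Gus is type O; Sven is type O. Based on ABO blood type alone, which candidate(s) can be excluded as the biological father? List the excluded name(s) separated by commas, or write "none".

Gus, Sven

A candidate is excluded only if no genotype consistent with his phenotype could produce a type AB child with a type B mother.
Gus (type O): no genotype consistent with that phenotype can produce a type-AB child with a type-B mother.
Sven (type O): no genotype consistent with that phenotype can produce a type-AB child with a type-B mother.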